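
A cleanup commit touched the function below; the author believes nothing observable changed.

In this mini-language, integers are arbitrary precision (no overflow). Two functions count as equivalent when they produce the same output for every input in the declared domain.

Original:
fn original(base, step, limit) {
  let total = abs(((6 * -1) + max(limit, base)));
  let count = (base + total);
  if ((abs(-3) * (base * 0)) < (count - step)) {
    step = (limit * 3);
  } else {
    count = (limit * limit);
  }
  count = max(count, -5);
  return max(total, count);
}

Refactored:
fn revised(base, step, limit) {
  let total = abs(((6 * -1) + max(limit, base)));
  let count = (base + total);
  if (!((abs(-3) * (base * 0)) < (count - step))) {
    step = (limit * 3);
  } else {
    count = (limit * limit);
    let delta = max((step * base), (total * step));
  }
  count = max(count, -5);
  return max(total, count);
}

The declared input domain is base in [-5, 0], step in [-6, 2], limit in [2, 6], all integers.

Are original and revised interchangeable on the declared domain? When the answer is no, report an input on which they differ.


Consider the input base=-5, step=-6, limit=3.
original: total=3, then count=-2, then ((abs(-3) * (base * 0)) < (count - step)) is true, then step=9, then count=-2, then returns 3
revised: total=3, then count=-2, then (!((abs(-3) * (base * 0)) < (count - step))) is false, then count=9, then delta=30, then count=9, then returns 9
3 != 9, so the rewrite changes behavior.
verdict: not equivalent; witness: base=-5, step=-6, limit=3


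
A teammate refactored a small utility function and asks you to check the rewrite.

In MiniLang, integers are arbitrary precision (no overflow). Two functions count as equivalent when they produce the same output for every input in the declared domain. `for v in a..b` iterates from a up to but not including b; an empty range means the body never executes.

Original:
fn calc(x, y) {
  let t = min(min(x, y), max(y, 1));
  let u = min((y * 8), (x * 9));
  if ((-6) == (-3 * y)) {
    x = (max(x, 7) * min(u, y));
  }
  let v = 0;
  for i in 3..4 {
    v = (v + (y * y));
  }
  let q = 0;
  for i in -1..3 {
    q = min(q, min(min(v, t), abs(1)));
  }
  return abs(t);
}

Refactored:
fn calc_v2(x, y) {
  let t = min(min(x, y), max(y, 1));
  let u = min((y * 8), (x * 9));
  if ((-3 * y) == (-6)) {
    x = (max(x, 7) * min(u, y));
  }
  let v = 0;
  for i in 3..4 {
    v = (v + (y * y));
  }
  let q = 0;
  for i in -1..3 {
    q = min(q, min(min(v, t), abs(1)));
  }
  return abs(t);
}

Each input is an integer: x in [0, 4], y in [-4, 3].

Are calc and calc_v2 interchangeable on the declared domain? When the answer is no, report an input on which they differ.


Reading the diff, among the changes: same computation, different form.
One worked example (x=1, y=-3) — calc: t = -3; u = -24; ((-6) == (-3 * y)) -> false; v = 0; [i=3]; v = 9; q = 0; [i=-1]; q = -3; [i=0]; q = -3; [i=1]; q = -3; [i=2]; q = -3; return 3; calc_v2: t = -3; u = -24; ((-3 * y) == (-6)) -> false; v = 0; [i=3]; v = 9; q = 0; [i=-1]; q = -3; [i=0]; q = -3; [i=1]; q = -3; [i=2]; q = -3; return 3; agreement on 3.
Every one of the 40 inputs gives matching results.
verdict: equivalent


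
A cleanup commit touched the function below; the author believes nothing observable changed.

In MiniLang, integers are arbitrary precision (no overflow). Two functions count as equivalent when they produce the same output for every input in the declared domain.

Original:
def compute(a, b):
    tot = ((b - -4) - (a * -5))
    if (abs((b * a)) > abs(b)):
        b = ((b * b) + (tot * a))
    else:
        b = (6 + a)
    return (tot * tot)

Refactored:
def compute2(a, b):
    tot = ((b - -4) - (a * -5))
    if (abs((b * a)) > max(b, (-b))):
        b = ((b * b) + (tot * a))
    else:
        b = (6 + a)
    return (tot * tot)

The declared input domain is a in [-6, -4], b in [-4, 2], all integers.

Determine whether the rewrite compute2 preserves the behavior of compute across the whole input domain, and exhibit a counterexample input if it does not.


Comparing the listings, the differences include: min/max/abs usage differs.
As a probe, take a=-6, b=2: compute runs tot := -24 | (abs((b * a)) > abs(b)): true | b := 148 | result 576; compute2 runs tot := -24 | (abs((b * a)) > max(b, (-b))): true | b := 148 | result 576; both end at 576.
Sweeping the whole domain (21 inputs) finds no disagreement.
verdict: equivalent


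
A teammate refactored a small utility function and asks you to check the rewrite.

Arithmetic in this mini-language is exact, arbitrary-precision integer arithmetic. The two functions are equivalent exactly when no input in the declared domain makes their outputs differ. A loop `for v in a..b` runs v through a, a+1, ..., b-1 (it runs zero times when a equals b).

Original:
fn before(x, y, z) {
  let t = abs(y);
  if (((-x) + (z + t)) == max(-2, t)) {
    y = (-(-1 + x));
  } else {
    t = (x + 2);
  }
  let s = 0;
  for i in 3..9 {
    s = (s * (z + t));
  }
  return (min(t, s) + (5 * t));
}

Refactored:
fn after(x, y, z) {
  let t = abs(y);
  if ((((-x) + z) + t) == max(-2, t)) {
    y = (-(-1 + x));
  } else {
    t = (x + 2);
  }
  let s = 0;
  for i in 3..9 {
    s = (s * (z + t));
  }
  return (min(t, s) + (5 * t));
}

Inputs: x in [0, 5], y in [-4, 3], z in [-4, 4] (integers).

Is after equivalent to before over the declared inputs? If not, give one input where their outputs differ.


The two versions differ — the changes include same computation, different form.
Spot check at x=0, y=-4, z=3 — before: t=4, then (((-x) + (z + t)) == max(-2, t)) is false, then t=2, then s=0, then (i=3), then s=0, then (i=4), then s=0, then (i=5), then s=0, then (i=6), then s=0, then (i=7), then s=0, then (i=8), then s=0, then returns 10. after: t=4, then ((((-x) + z) + t) == max(-2, t)) is false, then t=2, then s=0, then (i=3), then s=0, then (i=4), then s=0, then (i=5), then s=0, then (i=6), then s=0, then (i=7), then s=0, then (i=8), then s=0, then returns 10. Both give 10.
An exhaustive pass over the 432 declared inputs shows identical outputs.
verdict: equivalent


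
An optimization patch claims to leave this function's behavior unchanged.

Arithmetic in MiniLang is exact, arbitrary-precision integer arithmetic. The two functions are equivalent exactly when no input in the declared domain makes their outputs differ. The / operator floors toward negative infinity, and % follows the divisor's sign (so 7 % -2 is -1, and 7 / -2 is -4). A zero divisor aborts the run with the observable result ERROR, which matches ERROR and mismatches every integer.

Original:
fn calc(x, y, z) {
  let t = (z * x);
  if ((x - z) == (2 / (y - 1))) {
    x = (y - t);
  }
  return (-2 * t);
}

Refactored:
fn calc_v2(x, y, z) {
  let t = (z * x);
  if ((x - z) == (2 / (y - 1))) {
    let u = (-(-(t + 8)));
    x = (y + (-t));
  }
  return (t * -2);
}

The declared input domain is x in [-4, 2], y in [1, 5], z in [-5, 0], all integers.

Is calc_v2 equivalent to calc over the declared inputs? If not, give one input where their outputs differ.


Reading the diff, among the changes: constant usage differs; also local variable names differ; also statement counts differ; also arithmetic usage differs.
One worked example (x=-2, y=3, z=-2) — calc: t becomes 4; next ((x - z) == (2 / (y - 1))) evaluates to false; next final value -8; calc_v2: t becomes 4; next ((x - z) == (2 / (y - 1))) evaluates to false; next final value -8; agreement on -8.
An exhaustive pass over the 210 declared inputs shows identical outputs.
verdict: equivalent


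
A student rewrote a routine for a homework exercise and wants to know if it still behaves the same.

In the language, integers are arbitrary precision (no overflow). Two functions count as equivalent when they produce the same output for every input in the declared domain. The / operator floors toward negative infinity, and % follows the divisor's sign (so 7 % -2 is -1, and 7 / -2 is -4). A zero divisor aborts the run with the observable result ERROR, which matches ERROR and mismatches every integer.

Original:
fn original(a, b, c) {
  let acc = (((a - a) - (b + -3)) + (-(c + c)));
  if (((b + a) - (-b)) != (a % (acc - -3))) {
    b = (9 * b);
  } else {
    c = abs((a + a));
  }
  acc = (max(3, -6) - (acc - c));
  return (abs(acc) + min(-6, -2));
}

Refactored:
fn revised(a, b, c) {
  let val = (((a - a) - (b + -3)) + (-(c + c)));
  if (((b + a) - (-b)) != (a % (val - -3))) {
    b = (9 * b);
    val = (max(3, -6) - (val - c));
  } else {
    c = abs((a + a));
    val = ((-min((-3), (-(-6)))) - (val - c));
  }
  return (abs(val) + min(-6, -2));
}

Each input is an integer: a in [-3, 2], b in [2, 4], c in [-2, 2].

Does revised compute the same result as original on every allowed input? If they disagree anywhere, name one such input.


Equivalent — the differences include statement counts differ; constant usage differs; arithmetic usage differs; local variable names differ; min/max/abs usage differs, yet no declared input distinguishes the two.
Tracing a=-2, b=3, c=2: original: acc becomes -4; next (((b + a) - (-b)) != (a % (acc - -3))) evaluates to true; next b becomes 27; next acc becomes 9; next final value 3 | revised: val becomes -4; next (((b + a) - (-b)) != (a % (val - -3))) evaluates to true; next b becomes 27; next val becomes 9; next final value 3 — matching result 3.
An exhaustive pass over the 90 declared inputs shows identical outputs.
verdict: equivalent


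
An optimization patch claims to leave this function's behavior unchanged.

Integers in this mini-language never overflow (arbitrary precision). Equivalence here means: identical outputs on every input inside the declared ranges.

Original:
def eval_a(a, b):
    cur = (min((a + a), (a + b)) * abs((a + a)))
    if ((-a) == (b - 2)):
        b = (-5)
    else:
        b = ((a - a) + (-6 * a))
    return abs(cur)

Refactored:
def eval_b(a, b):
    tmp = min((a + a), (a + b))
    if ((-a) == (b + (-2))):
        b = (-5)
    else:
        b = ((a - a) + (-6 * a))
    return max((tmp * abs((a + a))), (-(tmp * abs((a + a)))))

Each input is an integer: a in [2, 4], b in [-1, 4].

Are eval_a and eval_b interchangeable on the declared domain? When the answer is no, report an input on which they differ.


This is a faithful refactor — min/max/abs usage differs, arithmetic usage differs, local variable names differ, but the computed results match everywhere.
As a probe, take a=3, b=3: eval_a runs cur = 36; ((-a) == (b - 2)) -> false; b = -18; return 36; eval_b runs tmp = 6; ((-a) == (b + (-2))) -> false; b = -18; return 36; both end at 36.
Every one of the 18 inputs gives matching results.
verdict: equivalent


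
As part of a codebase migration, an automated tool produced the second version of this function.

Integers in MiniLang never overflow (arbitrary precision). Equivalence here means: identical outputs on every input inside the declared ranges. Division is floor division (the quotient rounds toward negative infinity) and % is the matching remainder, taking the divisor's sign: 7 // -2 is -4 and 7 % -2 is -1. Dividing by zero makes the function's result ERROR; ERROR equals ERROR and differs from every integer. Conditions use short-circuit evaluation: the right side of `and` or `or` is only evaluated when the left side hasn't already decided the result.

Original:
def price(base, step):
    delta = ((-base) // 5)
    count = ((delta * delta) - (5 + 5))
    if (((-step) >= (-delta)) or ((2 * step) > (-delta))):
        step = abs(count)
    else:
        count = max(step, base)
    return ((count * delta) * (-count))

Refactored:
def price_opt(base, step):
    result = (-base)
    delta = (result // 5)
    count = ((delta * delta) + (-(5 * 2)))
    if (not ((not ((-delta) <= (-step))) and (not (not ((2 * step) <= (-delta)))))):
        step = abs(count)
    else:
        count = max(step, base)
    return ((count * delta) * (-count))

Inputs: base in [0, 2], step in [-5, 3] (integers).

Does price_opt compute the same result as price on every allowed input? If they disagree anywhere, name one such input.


Changes here: boolean connective usage differs; local variable names differ; statement counts differ; arithmetic usage differs; comparison usage differs; constant usage differs; the full 27-point sweep finds no disagreement.
verdict: equivalent


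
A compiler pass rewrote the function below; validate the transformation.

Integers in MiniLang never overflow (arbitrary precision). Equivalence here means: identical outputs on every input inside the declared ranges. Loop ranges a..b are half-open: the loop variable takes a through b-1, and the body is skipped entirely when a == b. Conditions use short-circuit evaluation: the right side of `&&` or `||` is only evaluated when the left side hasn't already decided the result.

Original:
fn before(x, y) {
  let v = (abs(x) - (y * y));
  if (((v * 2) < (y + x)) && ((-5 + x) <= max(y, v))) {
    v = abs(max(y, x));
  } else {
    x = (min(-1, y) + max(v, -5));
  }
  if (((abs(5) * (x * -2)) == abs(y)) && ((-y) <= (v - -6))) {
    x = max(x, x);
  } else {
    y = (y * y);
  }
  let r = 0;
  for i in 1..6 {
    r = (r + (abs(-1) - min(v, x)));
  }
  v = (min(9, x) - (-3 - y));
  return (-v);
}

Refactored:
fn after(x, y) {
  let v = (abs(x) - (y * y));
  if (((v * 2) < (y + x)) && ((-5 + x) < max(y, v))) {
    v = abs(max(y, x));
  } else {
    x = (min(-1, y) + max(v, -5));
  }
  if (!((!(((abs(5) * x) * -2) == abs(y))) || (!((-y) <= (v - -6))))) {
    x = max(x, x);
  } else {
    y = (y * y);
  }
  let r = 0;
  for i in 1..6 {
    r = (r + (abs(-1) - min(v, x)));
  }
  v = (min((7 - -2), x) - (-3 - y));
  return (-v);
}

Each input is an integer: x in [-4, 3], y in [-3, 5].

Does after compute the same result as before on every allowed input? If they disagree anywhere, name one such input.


Take x=2, y=-3.
before: v=-7, then (((v * 2) < (y + x)) && ((-5 + x) <= max(y, v))) is true, then v=2, then (((abs(5) * (x * -2)) == abs(y)) && ((-y) <= (v - -6))) is false, then y=9, then r=0, then (i=1), then r=-1, then (i=2), then r=-2, then (i=3), then r=-3, then (i=4), then r=-4, then (i=5), then r=-5, then v=14, then returns -14
after: v=-7, then (((v * 2) < (y + x)) && ((-5 + x) < max(y, v))) is false, then x=-8, then (!((!(((abs(5) * x) * -2) == abs(y))) || (!((-y) <= (v - -6))))) is false, then y=9, then r=0, then (i=1), then r=9, then (i=2), then r=18, then (i=3), then r=27, then (i=4), then r=36, then (i=5), then r=45, then v=4, then returns -4
-14 against -4: the behavior changed.
verdict: not equivalent; witness: x=2, y=-3


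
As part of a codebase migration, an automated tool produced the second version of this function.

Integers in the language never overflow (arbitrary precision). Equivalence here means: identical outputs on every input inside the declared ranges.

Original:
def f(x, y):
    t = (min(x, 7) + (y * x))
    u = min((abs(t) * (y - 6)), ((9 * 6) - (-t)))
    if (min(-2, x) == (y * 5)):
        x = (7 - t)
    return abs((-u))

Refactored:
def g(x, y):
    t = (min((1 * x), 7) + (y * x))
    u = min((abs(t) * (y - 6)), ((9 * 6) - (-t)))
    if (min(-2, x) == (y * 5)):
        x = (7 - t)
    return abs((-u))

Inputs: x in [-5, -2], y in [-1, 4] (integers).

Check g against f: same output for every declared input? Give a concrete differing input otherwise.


Differences: arithmetic usage differs; and constant usage differs — yet all 24 inputs agree.
verdict: equivalent


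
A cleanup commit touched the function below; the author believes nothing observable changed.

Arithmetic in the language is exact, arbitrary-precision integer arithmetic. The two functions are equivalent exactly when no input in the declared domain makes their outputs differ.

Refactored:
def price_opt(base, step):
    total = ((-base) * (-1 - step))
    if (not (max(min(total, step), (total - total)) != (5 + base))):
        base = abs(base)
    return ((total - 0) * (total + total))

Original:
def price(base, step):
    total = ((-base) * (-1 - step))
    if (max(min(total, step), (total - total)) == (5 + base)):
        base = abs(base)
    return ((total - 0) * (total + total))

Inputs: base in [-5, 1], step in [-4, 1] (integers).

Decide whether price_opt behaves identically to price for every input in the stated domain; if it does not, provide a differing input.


The two are interchangeable: boolean connective usage differs; and comparison usage differs, and every declared input agrees.
Spot check at base=-5, step=0 — price: total := -5 | (max(min(total, step), (total - total)) == (5 + base)): true | base := 5 | result 50. price_opt: total := -5 | (not (max(min(total, step), (total - total)) != (5 + base))): true | base := 5 | result 50. Both give 50.
Every one of the 42 inputs gives matching results.
verdict: equivalent


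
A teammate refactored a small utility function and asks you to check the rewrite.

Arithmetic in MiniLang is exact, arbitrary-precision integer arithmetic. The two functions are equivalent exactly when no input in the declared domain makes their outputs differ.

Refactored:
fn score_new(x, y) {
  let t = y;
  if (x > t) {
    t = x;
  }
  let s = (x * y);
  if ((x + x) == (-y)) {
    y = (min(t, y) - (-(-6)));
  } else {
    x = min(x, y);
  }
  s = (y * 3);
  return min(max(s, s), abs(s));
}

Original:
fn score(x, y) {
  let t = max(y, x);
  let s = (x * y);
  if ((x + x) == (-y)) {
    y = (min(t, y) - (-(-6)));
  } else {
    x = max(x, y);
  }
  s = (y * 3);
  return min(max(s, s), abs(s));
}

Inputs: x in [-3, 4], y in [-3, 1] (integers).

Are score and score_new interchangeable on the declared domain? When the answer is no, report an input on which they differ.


Equivalent. The edit looks behavioral (`max(x, y)` became `min(x, y)`), but over these ranges it never changes the outcome.
An exhaustive pass over the 40 declared inputs shows identical outputs.
As a probe, take x=1, y=-1: score runs t becomes 1; next s becomes -1; next ((x + x) == (-y)) evaluates to false; next x becomes 1; next s becomes -3; next final value -3; score_new runs t becomes -1; next (x > t) evaluates to true; next t becomes 1; next s becomes -1; next ((x + x) == (-y)) evaluates to false; next x becomes -1; next s becomes -3; next final value -3; both end at -3.
verdict: equivalent


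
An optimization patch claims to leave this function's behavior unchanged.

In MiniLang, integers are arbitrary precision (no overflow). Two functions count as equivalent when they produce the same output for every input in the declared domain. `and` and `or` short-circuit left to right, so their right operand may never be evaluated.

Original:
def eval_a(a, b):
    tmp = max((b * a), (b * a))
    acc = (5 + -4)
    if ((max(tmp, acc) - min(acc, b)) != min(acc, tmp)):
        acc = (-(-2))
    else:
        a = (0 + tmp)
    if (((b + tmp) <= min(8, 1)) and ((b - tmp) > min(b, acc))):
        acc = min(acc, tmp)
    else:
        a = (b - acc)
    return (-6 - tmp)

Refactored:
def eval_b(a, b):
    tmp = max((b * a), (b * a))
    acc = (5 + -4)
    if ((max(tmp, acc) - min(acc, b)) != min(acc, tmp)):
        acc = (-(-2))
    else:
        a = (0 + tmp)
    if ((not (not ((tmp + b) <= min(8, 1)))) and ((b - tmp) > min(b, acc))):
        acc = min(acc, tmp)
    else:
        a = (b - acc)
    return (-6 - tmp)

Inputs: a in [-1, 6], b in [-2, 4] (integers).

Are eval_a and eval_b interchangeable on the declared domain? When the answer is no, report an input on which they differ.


Comparing the listings, the differences include: boolean connective usage differs.
Spot check at a=3, b=0 — eval_a: tmp := 0 | acc := 1 | ((max(tmp, acc) - min(acc, b)) != min(acc, tmp)): true | acc := 2 | (((b + tmp) <= min(8, 1)) and ((b - tmp) > min(b, acc))): false | a := -2 | result -6. eval_b: tmp := 0 | acc := 1 | ((max(tmp, acc) - min(acc, b)) != min(acc, tmp)): true | acc := 2 | ((not (not ((tmp + b) <= min(8, 1)))) and ((b - tmp) > min(b, acc))): false | a := -2 | result -6. Both give -6.
Checked all 56 inputs in the declared domain: the outputs agree on every one.
verdict: equivalent


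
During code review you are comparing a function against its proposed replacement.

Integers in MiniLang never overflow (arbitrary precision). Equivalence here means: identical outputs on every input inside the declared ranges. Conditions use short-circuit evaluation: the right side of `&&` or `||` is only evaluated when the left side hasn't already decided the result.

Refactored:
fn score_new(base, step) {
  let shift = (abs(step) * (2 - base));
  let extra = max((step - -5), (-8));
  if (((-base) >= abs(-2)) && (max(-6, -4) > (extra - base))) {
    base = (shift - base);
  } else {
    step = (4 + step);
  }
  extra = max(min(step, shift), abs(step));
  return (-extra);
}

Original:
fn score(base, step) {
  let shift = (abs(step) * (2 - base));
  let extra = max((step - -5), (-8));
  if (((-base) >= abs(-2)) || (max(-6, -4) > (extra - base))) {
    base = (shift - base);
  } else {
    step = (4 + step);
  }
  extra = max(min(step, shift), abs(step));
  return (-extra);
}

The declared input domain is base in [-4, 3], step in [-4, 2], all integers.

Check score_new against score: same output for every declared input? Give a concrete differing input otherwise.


There is a counterexample at base=-4, step=-4: -4 on one side, 0 on the other.
score: shift = 24; extra = 1; (((-base) >= abs(-2)) || (max(-6, -4) > (extra - base))) -> true; base = 28; extra = 4; return -4
score_new: shift = 24; extra = 1; (((-base) >= abs(-2)) && (max(-6, -4) > (extra - base))) -> false; step = 0; extra = 0; return 0
verdict: not equivalent; witness: base=-4, step=-4


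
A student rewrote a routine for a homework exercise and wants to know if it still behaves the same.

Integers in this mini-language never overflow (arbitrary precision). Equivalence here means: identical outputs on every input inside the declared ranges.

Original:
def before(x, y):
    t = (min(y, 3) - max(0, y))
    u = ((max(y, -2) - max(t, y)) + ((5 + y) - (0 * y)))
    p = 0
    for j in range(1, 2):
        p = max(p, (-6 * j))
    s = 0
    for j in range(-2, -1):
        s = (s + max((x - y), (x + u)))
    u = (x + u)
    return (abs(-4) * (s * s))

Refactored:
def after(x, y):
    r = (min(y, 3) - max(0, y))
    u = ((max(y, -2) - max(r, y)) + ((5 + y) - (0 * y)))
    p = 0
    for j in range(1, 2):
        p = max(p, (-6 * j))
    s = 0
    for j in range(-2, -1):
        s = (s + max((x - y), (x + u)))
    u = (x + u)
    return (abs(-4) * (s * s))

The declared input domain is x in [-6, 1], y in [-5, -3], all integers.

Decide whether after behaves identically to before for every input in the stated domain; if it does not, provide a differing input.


Equivalent — the differences include local variable names differ, yet no declared input distinguishes the two.
One worked example (x=-1, y=-5) — before: t becomes -5; next u becomes 3; next p becomes 0; next at j=1:; next p becomes 0; next s becomes 0; next at j=-2:; next s becomes 4; next u becomes 2; next final value 64; after: r becomes -5; next u becomes 3; next p becomes 0; next at j=1:; next p becomes 0; next s becomes 0; next at j=-2:; next s becomes 4; next u becomes 2; next final value 64; agreement on 64.
Checked all 24 inputs in the declared domain: the outputs agree on every one.
verdict: equivalent


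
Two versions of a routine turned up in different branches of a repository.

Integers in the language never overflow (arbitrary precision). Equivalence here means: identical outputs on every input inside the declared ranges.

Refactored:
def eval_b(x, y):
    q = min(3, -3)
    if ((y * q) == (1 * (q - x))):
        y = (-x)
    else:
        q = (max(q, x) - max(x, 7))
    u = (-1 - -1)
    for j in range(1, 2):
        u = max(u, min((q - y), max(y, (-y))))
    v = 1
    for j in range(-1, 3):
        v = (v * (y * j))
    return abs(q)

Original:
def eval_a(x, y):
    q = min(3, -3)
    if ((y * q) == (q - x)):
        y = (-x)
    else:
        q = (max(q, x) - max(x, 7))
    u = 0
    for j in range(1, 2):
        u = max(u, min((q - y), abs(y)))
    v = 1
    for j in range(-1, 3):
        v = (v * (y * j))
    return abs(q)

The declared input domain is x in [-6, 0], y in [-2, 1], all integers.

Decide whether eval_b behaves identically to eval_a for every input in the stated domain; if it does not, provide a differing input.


Behavior is preserved: although arithmetic usage differs; and constant usage differs; and min/max/abs usage differs, the outputs never diverge.
Tracing x=-5, y=-2: eval_a: q = -3; ((y * q) == (q - x)) -> false; q = -10; u = 0; [j=1]; u = 0; v = 1; [j=-1]; v = 2; [j=0]; v = 0; [j=1]; v = 0; [j=2]; v = 0; return 10 | eval_b: q = -3; ((y * q) == (1 * (q - x))) -> false; q = -10; u = 0; [j=1]; u = 0; v = 1; [j=-1]; v = 2; [j=0]; v = 0; [j=1]; v = 0; [j=2]; v = 0; return 10 — matching result 10.
An exhaustive pass over the 28 declared inputs shows identical outputs.
verdict: equivalent


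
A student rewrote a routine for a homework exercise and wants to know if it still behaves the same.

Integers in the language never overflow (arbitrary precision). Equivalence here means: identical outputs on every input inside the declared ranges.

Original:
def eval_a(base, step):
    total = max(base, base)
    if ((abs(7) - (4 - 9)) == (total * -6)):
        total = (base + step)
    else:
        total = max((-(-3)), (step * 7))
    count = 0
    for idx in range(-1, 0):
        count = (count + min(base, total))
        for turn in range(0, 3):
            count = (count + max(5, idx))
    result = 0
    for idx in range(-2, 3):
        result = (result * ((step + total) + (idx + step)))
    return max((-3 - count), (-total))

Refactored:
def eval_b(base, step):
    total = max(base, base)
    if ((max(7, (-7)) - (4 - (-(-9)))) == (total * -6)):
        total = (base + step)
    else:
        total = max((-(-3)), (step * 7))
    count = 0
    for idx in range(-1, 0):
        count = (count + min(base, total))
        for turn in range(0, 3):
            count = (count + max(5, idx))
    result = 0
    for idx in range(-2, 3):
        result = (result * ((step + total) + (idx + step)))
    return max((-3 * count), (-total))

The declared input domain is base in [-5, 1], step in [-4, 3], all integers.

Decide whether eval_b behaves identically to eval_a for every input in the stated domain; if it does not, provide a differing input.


Take base=-5, step=2.
eval_a: total := -5 | ((abs(7) - (4 - 9)) == (total * -6)): false | total := 14 | count := 0 | iter idx=-1: | count := -5 | iter turn=0: | count := 0 | iter turn=1: | count := 5 | iter turn=2: | count := 10 | result := 0 | iter idx=-2: | result := 0 | iter idx=-1: | result := 0 | iter idx=0: | result := 0 | iter idx=1: | result := 0 | iter idx=2: | result := 0 | result -13
eval_b: total := -5 | ((max(7, (-7)) - (4 - (-(-9)))) == (total * -6)): false | total := 14 | count := 0 | iter idx=-1: | count := -5 | iter turn=0: | count := 0 | iter turn=1: | count := 5 | iter turn=2: | count := 10 | result := 0 | iter idx=-2: | result := 0 | iter idx=-1: | result := 0 | iter idx=0: | result := 0 | iter idx=1: | result := 0 | iter idx=2: | result := 0 | result -14
-13 vs -14 — the two versions disagree here.
verdict: not equivalent; witness: base=-5, step=2


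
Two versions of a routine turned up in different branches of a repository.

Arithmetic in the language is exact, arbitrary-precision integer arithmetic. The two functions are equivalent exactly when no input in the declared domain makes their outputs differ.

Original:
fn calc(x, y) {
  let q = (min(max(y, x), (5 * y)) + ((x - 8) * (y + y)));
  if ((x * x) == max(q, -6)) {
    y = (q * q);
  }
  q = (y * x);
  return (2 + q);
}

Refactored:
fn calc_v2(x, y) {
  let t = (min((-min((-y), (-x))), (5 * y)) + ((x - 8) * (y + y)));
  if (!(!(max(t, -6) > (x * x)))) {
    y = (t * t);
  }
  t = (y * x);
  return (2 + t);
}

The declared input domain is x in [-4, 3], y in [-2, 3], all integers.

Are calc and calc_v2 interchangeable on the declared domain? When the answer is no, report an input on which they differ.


Run the pair on x=-4, y=-2.
calc: q becomes 38; next ((x * x) == max(q, -6)) evaluates to false; next q becomes 8; next final value 10
calc_v2: t becomes 38; next (!(!(max(t, -6) > (x * x)))) evaluates to true; next y becomes 1444; next t becomes -5776; next final value -5774
10 vs -5774 — the two versions disagree here.
verdict: not equivalent; witness: x=-4, y=-2


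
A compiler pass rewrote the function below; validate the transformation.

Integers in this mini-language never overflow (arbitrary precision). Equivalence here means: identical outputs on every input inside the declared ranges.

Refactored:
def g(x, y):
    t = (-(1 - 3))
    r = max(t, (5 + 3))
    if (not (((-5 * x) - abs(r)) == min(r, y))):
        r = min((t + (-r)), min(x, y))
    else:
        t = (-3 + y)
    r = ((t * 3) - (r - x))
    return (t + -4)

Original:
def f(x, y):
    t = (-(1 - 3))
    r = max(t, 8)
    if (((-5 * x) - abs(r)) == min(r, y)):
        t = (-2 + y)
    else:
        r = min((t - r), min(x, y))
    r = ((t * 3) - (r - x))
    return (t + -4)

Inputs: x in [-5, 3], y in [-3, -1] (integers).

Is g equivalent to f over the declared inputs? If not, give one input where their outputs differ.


The rewrite breaks on x=-1, y=-3, where the results are -9 and -10.
f: t = 2; r = 8; (((-5 * x) - abs(r)) == min(r, y)) -> true; t = -5; r = -24; return -9
g: t = 2; r = 8; (not (((-5 * x) - abs(r)) == min(r, y))) -> false; t = -6; r = -27; return -10
verdict: not equivalent; witness: x=-1, y=-3


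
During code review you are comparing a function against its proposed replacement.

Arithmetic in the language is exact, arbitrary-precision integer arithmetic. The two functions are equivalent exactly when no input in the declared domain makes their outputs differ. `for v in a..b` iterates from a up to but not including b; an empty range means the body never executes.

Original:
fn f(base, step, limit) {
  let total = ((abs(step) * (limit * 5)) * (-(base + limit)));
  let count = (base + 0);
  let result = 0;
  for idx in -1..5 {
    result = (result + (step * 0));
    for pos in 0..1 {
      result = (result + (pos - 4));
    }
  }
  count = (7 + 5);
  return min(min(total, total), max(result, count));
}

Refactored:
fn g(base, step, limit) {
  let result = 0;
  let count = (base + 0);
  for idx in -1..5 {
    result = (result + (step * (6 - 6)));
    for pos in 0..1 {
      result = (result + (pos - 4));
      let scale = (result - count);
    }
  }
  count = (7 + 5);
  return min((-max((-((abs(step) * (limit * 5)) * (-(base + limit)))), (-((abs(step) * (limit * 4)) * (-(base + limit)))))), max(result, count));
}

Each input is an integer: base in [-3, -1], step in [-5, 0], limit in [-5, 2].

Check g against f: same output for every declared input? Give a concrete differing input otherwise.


Not equivalent: base=-3, step=-1, limit=1 separates them (10 vs 8).
f: total=10, then count=-3, then result=0, then (idx=-1), then result=0, then (pos=0), then result=-4, then (idx=0), then result=-4, then (pos=0), then result=-8, then (idx=1), then result=-8, then (pos=0), then result=-12, then (idx=2), then result=-12, then (pos=0), then result=-16, then (idx=3), then result=-16, then (pos=0), then result=-20, then (idx=4), then result=-20, then (pos=0), then result=-24, then count=12, then returns 10
g: result=0, then count=-3, then (idx=-1), then result=0, then (pos=0), then result=-4, then scale=-1, then (idx=0), then result=-4, then (pos=0), then result=-8, then scale=-5, then (idx=1), then result=-8, then (pos=0), then result=-12, then scale=-9, then (idx=2), then result=-12, then (pos=0), then result=-16, then scale=-13, then (idx=3), then result=-16, then (pos=0), then result=-20, then scale=-17, then (idx=4), then result=-20, then (pos=0), then result=-24, then scale=-21, then count=12, then returns 8
verdict: not equivalent; witness: base=-3, step=-1, limit=1


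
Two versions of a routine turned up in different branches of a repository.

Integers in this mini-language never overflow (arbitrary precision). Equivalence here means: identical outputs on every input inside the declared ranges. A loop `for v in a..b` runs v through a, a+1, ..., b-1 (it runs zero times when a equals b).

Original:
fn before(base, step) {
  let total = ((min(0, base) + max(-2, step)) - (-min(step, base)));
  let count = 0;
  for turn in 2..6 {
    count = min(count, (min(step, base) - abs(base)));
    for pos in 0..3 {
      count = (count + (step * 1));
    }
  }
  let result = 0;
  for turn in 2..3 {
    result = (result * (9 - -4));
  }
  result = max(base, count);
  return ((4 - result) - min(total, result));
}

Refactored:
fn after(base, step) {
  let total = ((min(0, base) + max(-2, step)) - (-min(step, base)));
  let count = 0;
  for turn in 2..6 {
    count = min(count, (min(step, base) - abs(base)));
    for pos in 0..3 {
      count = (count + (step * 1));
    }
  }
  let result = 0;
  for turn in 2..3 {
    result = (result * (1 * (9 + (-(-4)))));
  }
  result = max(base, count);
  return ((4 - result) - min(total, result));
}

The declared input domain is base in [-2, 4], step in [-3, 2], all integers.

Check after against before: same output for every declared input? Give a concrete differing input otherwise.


Reading the diff, among the changes: constant usage differs, and arithmetic usage differs.
One worked example (base=1, step=-2) — before: total := -4 | count := 0 | iter turn=2: | count := -3 | iter pos=0: | count := -5 | iter pos=1: | count := -7 | iter pos=2: | count := -9 | iter turn=3: | count := -9 | iter pos=0: | count := -11 | iter pos=1: | count := -13 | iter pos=2: | count := -15 | iter turn=4: | count := -15 | iter pos=0: | count := -17 | iter pos=1: | count := -19 | iter pos=2: | count := -21 | iter turn=5: | count := -21 | iter pos=0: | count := -23 | iter pos=1: | count := -25 | iter pos=2: | count := -27 | result := 0 | iter turn=2: | result := 0 | result := 1 | result 7; after: total := -4 | count := 0 | iter turn=2: | count := -3 | iter pos=0: | count := -5 | iter pos=1: | count := -7 | iter pos=2: | count := -9 | iter turn=3: | count := -9 | iter pos=0: | count := -11 | iter pos=1: | count := -13 | iter pos=2: | count := -15 | iter turn=4: | count := -15 | iter pos=0: | count := -17 | iter pos=1: | count := -19 | iter pos=2: | count := -21 | iter turn=5: | count := -21 | iter pos=0: | count := -23 | iter pos=1: | count := -25 | iter pos=2: | count := -27 | result := 0 | iter turn=2: | result := 0 | result := 1 | result 7; agreement on 7.
Every one of the 42 inputs gives matching results.
verdict: equivalent


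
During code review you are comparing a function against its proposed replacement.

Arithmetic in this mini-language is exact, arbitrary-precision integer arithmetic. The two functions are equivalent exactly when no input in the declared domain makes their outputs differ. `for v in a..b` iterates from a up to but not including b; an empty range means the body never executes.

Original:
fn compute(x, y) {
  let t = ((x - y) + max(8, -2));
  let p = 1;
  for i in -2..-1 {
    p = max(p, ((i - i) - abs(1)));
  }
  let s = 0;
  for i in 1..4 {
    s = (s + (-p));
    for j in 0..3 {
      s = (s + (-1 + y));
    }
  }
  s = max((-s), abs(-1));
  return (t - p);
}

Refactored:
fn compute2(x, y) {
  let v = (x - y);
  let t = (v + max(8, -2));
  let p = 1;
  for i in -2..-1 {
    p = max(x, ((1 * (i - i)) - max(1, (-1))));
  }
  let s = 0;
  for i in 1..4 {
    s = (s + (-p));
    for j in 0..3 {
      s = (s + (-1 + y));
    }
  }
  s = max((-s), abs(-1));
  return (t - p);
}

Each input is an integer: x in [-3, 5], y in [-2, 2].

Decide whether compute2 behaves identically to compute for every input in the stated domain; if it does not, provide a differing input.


On input x=-3, y=-2, compute returns 6 while compute2 returns 8.
verdict: not equivalent; witness: x=-3, y=-2


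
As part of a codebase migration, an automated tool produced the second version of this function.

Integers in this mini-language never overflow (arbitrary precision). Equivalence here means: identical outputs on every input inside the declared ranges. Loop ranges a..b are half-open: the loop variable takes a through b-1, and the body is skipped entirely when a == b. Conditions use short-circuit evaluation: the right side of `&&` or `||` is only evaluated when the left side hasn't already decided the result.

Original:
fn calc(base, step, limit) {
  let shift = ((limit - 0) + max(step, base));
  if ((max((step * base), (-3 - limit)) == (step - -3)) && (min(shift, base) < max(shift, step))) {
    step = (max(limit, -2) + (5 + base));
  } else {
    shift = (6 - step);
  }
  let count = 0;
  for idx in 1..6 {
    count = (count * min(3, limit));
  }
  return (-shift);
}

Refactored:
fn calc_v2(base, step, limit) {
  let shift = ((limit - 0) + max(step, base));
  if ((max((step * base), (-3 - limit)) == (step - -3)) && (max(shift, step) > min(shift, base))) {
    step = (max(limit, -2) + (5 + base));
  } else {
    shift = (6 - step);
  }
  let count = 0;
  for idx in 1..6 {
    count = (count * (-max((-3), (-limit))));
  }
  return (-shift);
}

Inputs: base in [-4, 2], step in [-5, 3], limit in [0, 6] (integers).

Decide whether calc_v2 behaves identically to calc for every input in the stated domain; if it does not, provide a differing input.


Equivalent — the differences include comparison usage differs, and min/max/abs usage differs, yet no declared input distinguishes the two.
As a probe, take base=-4, step=-4, limit=3: calc runs shift := -1 | ((max((step * base), (-3 - limit)) == (step - -3)) && (min(shift, base) < max(shift, step))): false | shift := 10 | count := 0 | iter idx=1: | count := 0 | iter idx=2: | count := 0 | iter idx=3: | count := 0 | iter idx=4: | count := 0 | iter idx=5: | count := 0 | result -10; calc_v2 runs shift := -1 | ((max((step * base), (-3 - limit)) == (step - -3)) && (max(shift, step) > min(shift, base))): false | shift := 10 | count := 0 | iter idx=1: | count := 0 | iter idx=2: | count := 0 | iter idx=3: | count := 0 | iter idx=4: | count := 0 | iter idx=5: | count := 0 | result -10; both end at -10.
Checked all 441 inputs in the declared domain: the outputs agree on every one.
verdict: equivalent


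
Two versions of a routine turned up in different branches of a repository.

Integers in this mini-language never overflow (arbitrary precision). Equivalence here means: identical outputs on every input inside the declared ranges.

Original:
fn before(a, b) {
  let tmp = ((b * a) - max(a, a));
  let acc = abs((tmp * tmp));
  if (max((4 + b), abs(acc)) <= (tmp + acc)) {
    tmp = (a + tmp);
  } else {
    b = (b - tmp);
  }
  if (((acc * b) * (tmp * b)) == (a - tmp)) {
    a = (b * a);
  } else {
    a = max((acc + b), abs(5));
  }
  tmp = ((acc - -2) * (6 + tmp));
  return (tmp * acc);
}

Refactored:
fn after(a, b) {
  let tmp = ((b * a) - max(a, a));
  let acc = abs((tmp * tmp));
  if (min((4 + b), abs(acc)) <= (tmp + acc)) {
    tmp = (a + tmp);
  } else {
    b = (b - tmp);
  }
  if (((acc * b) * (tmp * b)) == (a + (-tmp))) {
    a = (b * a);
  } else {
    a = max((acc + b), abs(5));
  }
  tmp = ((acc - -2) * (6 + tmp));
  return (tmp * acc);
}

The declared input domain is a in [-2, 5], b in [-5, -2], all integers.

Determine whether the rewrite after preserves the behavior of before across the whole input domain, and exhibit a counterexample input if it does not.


Try a=1, b=-5.
before: tmp=-6, then acc=36, then (max((4 + b), abs(acc)) <= (tmp + acc)) is false, then b=1, then (((acc * b) * (tmp * b)) == (a - tmp)) is false, then a=37, then tmp=0, then returns 0
after: tmp=-6, then acc=36, then (min((4 + b), abs(acc)) <= (tmp + acc)) is true, then tmp=-5, then (((acc * b) * (tmp * b)) == (a + (-tmp))) is false, then a=31, then tmp=38, then returns 1368
0 against 1368: the behavior changed.
verdict: not equivalent; witness: a=1, b=-5


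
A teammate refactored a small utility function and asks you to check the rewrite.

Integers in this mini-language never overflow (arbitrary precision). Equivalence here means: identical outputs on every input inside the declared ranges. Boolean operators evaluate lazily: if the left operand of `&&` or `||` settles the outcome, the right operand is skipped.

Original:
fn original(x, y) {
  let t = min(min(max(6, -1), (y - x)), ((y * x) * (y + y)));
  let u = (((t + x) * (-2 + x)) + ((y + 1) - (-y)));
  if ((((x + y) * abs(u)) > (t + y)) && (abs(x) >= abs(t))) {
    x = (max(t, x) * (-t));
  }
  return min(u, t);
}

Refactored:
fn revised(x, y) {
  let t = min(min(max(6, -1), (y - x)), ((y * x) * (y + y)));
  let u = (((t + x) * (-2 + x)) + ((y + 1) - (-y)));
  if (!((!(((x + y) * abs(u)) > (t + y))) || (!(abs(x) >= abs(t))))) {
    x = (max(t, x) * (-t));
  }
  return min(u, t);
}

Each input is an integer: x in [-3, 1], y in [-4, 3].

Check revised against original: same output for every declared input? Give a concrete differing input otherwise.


Side by side, the visible changes include: boolean connective usage differs.
Tracing x=-2, y=1: original: t = -4; u = 27; ((((x + y) * abs(u)) > (t + y)) && (abs(x) >= abs(t))) -> false; return -4 | revised: t = -4; u = 27; (!((!(((x + y) * abs(u)) > (t + y))) || (!(abs(x) >= abs(t))))) -> false; return -4 — matching result -4.
Every one of the 40 inputs gives matching results.
verdict: equivalent
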